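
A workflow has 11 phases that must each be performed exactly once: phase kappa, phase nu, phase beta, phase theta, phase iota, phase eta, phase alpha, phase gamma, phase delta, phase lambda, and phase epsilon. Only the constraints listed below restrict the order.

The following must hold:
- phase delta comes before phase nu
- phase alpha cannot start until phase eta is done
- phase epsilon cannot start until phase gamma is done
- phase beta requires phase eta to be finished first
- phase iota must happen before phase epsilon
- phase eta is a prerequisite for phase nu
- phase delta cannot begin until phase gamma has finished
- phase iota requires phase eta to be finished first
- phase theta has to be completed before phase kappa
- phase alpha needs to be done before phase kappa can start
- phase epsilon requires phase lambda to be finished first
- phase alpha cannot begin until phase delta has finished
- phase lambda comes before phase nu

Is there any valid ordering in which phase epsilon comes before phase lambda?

No

Following phase lambda → phase epsilon, phase lambda must precede phase epsilon in every valid ordering.
So no valid ordering can have phase epsilon before phase lambda.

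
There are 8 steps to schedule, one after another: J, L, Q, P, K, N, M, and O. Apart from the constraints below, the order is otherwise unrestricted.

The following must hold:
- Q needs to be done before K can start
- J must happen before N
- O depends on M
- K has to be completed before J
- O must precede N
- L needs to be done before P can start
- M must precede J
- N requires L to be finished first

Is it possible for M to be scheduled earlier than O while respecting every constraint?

The constraints force M before O, so yes — every valid ordering has M earlier.

Yes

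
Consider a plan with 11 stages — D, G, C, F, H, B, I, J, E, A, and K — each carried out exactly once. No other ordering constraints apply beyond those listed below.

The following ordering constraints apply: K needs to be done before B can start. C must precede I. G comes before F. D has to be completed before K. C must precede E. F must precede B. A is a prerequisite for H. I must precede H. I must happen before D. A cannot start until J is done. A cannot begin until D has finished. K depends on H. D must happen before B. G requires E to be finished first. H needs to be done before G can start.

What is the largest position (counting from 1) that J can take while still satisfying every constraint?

5

The stages that are forced after J, directly or by a chain of constraints, are G, F, H, B, A, K. That's 6 stages.
So at least 6 stages follow J, putting J no later than position 5. That position is achievable by scheduling everything else first.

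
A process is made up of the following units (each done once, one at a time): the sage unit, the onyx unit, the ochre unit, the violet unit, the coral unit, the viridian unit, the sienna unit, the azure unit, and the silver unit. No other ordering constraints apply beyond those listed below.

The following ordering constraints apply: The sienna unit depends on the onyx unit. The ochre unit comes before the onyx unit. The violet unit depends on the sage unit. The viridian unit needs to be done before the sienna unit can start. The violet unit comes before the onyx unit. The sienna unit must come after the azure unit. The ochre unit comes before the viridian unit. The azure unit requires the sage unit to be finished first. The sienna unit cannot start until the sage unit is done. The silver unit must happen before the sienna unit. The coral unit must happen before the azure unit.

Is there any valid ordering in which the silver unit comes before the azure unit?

The constraints leave the silver unit and the azure unit unordered relative to each other; nothing requires the azure unit earlier.
That means at least one valid schedule has the silver unit before the azure unit.

Yes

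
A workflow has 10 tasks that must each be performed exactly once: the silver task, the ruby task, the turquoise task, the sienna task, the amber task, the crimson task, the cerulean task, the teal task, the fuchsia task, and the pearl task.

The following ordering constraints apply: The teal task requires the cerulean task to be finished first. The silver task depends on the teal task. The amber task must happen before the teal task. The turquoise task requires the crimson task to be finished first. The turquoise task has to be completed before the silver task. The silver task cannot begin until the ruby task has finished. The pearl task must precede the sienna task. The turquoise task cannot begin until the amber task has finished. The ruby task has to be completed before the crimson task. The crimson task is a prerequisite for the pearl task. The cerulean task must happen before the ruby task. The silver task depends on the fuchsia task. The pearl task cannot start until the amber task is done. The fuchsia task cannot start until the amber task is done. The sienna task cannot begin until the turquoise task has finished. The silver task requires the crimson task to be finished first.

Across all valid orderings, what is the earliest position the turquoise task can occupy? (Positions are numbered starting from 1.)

5

Every task that must precede the turquoise task has to come before it. Tracing all chains that end at the turquoise task, those tasks are: the ruby task, the amber task, the crimson task, the cerulean task — 4 in total.
So at minimum 4 tasks come before the turquoise task, putting the turquoise task no earlier than position 5. That position is achievable by scheduling exactly those predecessors first.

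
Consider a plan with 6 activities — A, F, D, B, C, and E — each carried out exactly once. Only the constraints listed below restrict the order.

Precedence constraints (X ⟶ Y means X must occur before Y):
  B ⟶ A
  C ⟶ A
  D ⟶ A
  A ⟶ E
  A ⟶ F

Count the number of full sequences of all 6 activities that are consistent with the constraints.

3 activities have no prerequisites (D, B, C), so any of them could come first.
Counting all ways to extend the partial order to a total order gives 12.

12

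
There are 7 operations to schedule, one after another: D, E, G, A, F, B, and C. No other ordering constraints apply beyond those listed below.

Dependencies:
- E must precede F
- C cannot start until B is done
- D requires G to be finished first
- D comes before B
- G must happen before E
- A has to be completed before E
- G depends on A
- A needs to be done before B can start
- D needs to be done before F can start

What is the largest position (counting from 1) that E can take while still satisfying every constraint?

6

The only operation forced after E (directly or by a chain) is F.
With 1 mandatory successor out of 7 operations total, the latest slot for E is 7−1 = 6, and it's reachable by doing all non-successors before E.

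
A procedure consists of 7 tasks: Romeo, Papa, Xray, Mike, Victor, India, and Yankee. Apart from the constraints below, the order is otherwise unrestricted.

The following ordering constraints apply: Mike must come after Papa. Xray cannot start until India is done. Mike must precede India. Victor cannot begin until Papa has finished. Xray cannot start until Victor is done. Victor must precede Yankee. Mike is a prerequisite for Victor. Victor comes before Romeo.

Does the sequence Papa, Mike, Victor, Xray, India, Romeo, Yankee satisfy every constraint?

Here India comes after Xray.
Since India is required before Xray, the ordering is invalid.

No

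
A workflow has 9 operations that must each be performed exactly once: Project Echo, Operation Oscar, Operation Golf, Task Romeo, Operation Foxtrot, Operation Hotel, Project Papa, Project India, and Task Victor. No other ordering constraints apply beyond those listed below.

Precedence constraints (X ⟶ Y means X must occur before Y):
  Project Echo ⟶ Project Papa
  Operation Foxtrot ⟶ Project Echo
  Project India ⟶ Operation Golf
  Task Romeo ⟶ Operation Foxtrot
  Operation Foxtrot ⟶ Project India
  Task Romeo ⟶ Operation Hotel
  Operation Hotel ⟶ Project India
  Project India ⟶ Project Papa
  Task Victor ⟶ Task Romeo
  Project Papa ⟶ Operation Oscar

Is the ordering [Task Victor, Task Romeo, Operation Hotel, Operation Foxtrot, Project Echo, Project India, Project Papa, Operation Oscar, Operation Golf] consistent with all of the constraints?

Yes

Every stated constraint is respected: Project India sits at position 6, ahead of Operation Golf at position 9, and each of the other listed pairs likewise has the predecessor earlier in the sequence.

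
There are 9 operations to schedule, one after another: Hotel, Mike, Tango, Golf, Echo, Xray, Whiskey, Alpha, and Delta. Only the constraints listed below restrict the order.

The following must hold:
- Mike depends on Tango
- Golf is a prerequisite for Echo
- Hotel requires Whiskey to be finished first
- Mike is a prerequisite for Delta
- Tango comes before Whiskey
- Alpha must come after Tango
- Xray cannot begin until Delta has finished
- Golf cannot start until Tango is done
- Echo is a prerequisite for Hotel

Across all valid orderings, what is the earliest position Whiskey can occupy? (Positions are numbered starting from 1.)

2

The only operation forced before Whiskey (directly or transitively) is Tango.
With 1 mandatory predecessor, the earliest Whiskey can sit is position 1+1 = 2, and placing just that one first achieves it.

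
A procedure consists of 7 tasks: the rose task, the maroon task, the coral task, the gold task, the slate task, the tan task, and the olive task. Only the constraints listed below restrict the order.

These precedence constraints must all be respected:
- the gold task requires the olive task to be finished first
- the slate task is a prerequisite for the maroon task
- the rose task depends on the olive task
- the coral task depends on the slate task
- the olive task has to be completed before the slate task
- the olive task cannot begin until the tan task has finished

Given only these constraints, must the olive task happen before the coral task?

Chaining the stated constraints: the olive task → the slate task → the coral task.
That forces the olive task before the coral task in every valid schedule.

Yes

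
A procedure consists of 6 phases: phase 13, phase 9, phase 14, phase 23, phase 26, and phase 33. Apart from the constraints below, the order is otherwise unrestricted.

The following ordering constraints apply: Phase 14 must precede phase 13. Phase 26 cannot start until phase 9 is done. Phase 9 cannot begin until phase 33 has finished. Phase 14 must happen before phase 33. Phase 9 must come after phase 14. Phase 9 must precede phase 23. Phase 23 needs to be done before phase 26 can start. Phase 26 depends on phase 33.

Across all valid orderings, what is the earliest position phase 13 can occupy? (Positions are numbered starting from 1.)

Working backwards through the constraints from phase 13, its only required predecessor is phase 14.
With 1 mandatory predecessor, the earliest phase 13 can sit is position 1+1 = 2, and placing just that one first achieves it.

2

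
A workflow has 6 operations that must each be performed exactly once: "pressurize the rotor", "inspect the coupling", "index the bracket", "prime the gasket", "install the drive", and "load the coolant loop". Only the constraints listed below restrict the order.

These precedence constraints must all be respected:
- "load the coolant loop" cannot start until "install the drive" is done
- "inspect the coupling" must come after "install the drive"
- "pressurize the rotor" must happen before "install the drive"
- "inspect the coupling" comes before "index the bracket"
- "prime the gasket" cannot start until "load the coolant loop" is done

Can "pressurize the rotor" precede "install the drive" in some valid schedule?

Yes

"pressurize the rotor" is actually forced before "install the drive" by the constraints, so certainly some valid ordering has "pressurize the rotor" first.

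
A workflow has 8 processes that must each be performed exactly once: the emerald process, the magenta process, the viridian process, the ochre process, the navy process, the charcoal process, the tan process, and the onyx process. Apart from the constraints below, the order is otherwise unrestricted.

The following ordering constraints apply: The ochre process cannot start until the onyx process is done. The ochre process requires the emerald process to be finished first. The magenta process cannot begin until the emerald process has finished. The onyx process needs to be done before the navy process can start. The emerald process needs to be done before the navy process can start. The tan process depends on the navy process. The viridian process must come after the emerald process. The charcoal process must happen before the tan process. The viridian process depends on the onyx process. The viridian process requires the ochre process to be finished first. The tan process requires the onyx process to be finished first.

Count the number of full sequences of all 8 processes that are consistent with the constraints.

398

3 processes have no prerequisites (the emerald process, the charcoal process, the onyx process), so any of them could come first.
Counting all ways to extend the partial order to a total order gives 398.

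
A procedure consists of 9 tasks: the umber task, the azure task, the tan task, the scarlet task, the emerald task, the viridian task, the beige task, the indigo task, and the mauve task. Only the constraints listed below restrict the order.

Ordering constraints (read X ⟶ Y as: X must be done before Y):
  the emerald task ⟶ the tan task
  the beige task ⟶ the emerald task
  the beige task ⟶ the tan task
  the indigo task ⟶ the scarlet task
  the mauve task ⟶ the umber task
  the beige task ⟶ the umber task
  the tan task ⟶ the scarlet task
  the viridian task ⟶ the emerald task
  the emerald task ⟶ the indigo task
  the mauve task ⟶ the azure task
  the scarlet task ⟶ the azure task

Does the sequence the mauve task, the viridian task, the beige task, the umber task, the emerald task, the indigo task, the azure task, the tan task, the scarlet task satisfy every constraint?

The sequence places the azure task ahead of the scarlet task.
Since the scarlet task is required before the azure task, the ordering is invalid.

No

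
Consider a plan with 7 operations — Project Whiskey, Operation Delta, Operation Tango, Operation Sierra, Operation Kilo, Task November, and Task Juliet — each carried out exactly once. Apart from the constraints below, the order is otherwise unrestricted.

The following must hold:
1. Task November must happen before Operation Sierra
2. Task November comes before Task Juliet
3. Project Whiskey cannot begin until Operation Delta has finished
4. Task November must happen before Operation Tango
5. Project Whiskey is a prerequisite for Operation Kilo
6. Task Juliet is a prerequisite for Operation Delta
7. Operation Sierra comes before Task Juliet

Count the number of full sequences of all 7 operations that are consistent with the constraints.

Only Task November has no prerequisites, so it must go first.
Counting all ways to extend the partial order to a total order gives 6.

6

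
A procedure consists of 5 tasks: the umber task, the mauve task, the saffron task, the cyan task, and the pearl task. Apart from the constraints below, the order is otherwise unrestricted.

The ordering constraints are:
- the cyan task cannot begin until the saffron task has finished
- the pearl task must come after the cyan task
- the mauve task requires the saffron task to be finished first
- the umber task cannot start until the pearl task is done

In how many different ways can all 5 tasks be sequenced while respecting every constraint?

4

The saffron task is the only task with nothing required before it, so every ordering starts there.
Enumerating by repeatedly choosing an available task (one whose prerequisites are all placed) gives 4 distinct complete orderings.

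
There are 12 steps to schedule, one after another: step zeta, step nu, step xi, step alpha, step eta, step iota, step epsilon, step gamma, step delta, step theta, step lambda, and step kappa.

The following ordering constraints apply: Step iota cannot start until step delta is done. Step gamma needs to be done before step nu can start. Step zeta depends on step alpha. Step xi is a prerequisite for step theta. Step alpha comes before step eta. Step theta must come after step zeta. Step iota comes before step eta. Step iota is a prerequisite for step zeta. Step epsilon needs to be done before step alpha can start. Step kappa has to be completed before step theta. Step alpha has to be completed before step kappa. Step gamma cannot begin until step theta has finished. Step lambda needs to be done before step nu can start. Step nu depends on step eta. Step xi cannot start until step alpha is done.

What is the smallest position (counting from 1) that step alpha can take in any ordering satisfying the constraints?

The only step forced before step alpha (directly or transitively) is step epsilon.
With 1 mandatory predecessor, the earliest step alpha can sit is position 1+1 = 2, and placing just that one first achieves it.

2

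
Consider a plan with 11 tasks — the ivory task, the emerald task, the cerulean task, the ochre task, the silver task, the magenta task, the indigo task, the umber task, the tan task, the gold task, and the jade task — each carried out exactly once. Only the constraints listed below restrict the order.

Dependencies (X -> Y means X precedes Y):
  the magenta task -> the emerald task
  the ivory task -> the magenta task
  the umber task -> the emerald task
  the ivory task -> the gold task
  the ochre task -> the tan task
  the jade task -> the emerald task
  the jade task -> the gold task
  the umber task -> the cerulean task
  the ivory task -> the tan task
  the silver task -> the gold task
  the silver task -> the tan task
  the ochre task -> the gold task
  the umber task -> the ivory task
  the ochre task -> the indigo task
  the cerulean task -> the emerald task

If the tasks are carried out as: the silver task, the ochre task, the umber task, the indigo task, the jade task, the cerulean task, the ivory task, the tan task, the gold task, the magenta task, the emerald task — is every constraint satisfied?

Every stated constraint is respected: the umber task sits at position 3, ahead of the emerald task at position 11, and each of the other listed pairs likewise has the predecessor earlier in the sequence.

Yes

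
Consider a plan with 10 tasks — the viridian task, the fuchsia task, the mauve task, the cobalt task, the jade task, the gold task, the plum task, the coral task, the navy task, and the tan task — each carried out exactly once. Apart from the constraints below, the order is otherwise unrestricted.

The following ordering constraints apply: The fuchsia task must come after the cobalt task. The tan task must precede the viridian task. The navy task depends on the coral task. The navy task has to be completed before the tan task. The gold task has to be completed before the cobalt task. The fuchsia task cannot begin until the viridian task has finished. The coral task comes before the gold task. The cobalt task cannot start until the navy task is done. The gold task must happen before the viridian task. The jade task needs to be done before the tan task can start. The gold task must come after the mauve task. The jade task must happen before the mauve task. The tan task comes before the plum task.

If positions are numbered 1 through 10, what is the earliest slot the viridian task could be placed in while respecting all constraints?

Every task that must precede the viridian task has to come before it. Tracing all chains that end at the viridian task, those tasks are: the mauve task, the jade task, the gold task, the coral task, the navy task, the tan task — 6 in total.
So at minimum 6 tasks come before the viridian task, putting the viridian task no earlier than position 7. That position is achievable by scheduling exactly those predecessors first.

7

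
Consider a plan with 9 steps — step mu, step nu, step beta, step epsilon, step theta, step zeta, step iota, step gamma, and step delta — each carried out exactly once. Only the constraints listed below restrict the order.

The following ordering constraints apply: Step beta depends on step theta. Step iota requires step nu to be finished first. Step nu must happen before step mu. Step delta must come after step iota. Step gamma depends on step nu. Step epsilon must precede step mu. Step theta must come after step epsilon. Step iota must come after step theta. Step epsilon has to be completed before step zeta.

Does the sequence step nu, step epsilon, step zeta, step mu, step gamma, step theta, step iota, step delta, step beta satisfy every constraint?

Going through the constraints one by one, each required predecessor appears earlier in the sequence than its dependent — e.g. step nu (position 1) is before step iota (position 7), as required.

Yes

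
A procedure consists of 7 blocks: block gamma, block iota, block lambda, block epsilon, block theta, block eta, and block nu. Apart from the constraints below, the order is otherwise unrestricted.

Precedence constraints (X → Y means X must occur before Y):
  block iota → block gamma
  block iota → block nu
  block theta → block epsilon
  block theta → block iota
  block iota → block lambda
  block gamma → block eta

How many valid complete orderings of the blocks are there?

Only block theta has no prerequisites, so it must go first.
Systematically extending each partial ordering one block at a time and counting, there are 72 complete orderings.

72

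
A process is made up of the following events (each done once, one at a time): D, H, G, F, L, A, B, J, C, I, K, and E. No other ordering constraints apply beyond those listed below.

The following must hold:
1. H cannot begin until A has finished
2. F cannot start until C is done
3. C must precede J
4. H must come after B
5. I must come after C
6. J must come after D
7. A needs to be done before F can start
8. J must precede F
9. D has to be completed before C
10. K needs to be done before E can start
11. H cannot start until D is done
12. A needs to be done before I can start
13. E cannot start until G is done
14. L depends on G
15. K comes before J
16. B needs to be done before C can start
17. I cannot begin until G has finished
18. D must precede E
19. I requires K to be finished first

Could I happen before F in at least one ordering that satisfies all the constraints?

Yes

The constraints leave I and F unordered relative to each other; nothing requires F earlier.
So a valid ordering placing I earlier than F exists.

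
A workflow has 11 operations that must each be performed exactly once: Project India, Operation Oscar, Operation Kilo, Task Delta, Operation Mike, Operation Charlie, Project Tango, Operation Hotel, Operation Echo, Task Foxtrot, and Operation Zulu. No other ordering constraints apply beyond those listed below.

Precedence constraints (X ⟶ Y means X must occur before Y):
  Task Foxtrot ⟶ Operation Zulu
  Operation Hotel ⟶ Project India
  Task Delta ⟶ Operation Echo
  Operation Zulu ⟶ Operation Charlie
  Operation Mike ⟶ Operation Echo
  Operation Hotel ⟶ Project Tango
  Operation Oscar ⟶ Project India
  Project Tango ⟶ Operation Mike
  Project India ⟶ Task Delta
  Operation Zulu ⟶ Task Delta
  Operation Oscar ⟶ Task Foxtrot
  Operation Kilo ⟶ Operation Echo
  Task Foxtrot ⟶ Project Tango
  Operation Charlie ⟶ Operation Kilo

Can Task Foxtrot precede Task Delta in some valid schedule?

Yes

The constraints force Task Foxtrot before Task Delta, so yes — every valid ordering has Task Foxtrot earlier.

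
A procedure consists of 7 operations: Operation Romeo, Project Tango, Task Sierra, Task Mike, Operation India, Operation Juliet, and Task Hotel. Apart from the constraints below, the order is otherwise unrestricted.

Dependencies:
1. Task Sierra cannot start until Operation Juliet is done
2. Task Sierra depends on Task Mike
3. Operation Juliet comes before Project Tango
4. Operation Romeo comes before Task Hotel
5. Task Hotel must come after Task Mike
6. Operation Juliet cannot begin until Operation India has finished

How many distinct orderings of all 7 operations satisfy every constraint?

117

3 operations have no prerequisites (Operation Romeo, Task Mike, Operation India), so any of them could come first.
Systematically extending each partial ordering one operation at a time and counting, there are 117 complete orderings.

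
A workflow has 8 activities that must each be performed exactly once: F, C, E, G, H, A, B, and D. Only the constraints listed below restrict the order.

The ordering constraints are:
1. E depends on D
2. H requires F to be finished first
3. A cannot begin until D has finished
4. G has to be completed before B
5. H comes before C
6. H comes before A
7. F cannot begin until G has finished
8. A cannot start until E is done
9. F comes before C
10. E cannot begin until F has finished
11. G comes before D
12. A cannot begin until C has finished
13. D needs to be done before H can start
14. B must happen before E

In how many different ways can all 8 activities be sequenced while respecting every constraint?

G is the only activity with nothing required before it, so every ordering starts there.
Counting all ways to extend the partial order to a total order gives 24.

24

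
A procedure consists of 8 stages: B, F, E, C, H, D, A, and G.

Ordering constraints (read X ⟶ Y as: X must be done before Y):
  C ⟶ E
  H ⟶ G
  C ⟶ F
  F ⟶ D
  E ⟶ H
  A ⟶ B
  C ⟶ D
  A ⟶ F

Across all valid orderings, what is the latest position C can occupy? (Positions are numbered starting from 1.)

3

Following every chain forward from C, the stages that must come later are F, E, H, D, G — 5 of them.
So at least 5 stages follow C, putting C no later than position 3. That position is achievable by scheduling everything else first.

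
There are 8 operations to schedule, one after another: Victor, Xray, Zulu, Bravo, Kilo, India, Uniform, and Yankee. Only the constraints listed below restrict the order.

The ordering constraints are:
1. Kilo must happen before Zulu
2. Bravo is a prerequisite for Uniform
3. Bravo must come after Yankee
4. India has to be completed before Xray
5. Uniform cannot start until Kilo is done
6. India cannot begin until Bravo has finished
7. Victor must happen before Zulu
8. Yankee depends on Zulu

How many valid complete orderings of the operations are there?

6

2 operations have no prerequisites (Victor, Kilo), so any of them could come first.
Enumerating by repeatedly choosing an available operation (one whose prerequisites are all placed) gives 6 distinct complete orderings.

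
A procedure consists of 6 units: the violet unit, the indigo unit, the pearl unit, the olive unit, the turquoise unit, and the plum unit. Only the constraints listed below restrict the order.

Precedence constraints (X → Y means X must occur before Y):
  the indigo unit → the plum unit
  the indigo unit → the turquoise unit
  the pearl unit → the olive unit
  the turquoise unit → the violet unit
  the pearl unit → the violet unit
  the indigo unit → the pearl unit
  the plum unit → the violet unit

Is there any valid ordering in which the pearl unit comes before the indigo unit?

No

Following the indigo unit → the pearl unit, the indigo unit must precede the pearl unit in every valid ordering.
So no valid ordering can have the pearl unit before the indigo unit.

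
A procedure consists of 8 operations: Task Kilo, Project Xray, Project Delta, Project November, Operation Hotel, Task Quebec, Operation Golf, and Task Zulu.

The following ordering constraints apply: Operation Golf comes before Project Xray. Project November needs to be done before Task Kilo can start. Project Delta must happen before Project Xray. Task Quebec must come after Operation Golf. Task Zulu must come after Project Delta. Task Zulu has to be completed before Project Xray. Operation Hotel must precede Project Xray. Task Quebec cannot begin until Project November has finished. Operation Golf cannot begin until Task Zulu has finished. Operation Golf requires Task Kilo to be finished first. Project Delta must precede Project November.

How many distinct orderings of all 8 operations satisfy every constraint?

2 operations have no prerequisites (Project Delta, Operation Hotel), so any of them could come first.
Systematically extending each partial ordering one operation at a time and counting, there are 39 complete orderings.

39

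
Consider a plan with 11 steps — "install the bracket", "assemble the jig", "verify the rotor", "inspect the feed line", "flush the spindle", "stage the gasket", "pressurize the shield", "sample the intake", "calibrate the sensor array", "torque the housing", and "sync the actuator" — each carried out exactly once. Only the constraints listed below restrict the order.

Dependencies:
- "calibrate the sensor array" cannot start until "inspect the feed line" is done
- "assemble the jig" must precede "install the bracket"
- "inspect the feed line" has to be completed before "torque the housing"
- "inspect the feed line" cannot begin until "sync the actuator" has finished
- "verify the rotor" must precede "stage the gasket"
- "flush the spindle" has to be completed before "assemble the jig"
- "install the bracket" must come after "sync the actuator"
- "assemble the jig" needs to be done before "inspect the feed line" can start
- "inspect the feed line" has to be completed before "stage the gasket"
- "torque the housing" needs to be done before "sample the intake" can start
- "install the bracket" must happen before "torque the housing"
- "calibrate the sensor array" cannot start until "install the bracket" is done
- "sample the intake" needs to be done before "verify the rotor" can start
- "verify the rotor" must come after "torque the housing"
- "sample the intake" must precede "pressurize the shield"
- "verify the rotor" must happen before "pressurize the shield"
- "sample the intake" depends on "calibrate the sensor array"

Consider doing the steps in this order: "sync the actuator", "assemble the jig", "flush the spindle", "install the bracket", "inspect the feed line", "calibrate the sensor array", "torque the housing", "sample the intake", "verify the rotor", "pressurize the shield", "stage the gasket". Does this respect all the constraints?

Here "flush the spindle" comes after "assemble the jig".
Since "flush the spindle" is required before "assemble the jig", the ordering is invalid.

No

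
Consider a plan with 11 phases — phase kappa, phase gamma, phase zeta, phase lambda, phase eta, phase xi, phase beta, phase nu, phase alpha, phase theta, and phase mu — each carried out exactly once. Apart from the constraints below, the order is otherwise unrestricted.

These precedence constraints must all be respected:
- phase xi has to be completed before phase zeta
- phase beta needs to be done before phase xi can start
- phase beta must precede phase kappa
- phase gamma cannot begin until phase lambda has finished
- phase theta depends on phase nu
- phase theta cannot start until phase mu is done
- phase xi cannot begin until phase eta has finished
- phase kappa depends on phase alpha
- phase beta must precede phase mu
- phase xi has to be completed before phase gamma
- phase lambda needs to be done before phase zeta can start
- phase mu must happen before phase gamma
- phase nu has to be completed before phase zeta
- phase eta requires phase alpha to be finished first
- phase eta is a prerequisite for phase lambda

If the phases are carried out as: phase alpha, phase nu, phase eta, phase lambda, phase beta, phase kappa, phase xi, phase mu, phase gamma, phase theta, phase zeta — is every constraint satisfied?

Yes

Going through the constraints one by one, each required predecessor appears earlier in the sequence than its dependent — e.g. phase nu (position 2) is before phase zeta (position 11), as required.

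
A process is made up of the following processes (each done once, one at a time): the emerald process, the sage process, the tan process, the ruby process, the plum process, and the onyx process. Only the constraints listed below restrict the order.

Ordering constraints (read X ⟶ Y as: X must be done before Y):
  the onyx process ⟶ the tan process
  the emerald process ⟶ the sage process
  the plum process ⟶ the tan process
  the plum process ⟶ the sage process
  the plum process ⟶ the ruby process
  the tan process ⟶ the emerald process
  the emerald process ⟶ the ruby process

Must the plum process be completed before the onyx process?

The plum process and the onyx process are not related by any chain of constraints.
There exist valid orderings with the onyx process before the plum process, so the plum process is not required to come first.

No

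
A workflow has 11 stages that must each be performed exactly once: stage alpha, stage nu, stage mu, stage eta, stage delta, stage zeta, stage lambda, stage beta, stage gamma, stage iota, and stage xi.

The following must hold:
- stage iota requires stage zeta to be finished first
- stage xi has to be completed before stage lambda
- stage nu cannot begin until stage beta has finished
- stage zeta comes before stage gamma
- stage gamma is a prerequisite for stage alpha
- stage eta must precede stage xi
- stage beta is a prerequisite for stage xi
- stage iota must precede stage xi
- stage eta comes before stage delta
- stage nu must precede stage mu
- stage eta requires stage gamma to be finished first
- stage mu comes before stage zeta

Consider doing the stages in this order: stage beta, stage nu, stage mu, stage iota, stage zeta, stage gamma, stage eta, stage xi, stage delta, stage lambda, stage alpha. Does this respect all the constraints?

The sequence places stage iota ahead of stage zeta.
But one of the constraints requires stage zeta before stage iota, so this ordering violates it.

No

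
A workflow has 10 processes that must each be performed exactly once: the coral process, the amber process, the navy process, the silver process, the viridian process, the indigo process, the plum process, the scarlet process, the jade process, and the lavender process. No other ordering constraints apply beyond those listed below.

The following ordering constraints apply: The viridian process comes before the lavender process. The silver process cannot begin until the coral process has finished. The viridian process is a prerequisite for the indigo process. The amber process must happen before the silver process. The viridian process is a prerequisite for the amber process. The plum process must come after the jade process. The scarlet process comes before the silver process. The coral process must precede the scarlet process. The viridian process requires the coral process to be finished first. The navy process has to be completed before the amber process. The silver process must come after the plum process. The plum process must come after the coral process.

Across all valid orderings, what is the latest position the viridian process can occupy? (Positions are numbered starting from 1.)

6

The processes that are forced after the viridian process, directly or by a chain of constraints, are the amber process, the silver process, the indigo process, the lavender process. That's 4 processes.
So at least 4 processes follow the viridian process, putting the viridian process no later than position 6. That position is achievable by scheduling everything else first.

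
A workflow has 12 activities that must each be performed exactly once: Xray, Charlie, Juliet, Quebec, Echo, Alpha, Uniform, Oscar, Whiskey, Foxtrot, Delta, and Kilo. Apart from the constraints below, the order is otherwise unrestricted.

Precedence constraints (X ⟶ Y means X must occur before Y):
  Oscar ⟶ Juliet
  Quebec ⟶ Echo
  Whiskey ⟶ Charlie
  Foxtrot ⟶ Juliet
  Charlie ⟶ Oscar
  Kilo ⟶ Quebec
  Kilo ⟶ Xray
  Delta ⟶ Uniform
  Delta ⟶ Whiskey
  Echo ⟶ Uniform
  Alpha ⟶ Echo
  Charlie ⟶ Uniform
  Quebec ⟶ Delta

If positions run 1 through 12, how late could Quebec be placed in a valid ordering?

5

Every activity that must follow Quebec has to come after it. Tracing all chains starting from Quebec, those activities are: Charlie, Juliet, Echo, Uniform, Oscar, Whiskey, Delta — 7 in total.
With 7 mandatory successors out of 12 activities total, the latest slot for Quebec is 12−7 = 5, and it's reachable by doing all non-successors before Quebec.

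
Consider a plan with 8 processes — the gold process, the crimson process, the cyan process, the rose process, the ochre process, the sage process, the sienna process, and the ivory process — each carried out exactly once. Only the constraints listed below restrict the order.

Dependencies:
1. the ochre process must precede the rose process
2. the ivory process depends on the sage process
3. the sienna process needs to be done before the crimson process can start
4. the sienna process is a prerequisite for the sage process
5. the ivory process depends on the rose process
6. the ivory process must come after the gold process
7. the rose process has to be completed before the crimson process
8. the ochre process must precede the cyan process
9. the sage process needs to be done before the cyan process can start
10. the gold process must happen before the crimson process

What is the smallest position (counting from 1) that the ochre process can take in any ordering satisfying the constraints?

1

The ochre process has no prerequisites at all, so it can go in position 1.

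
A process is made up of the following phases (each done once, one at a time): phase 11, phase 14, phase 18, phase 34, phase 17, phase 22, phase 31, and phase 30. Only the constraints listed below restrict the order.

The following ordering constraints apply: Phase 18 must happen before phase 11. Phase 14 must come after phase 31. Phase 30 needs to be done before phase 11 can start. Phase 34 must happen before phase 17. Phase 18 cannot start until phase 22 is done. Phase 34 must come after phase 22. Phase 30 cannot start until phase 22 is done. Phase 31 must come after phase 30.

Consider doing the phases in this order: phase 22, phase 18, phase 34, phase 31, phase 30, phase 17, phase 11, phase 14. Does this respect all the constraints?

No

The sequence places phase 31 ahead of phase 30.
But one of the constraints requires phase 30 before phase 31, so this ordering violates it.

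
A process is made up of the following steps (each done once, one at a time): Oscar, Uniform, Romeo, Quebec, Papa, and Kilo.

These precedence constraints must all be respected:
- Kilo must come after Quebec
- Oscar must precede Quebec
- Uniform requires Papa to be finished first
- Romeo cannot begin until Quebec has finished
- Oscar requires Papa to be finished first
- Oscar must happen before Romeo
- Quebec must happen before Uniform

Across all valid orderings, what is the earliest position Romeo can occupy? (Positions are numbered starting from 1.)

4

Every step that must precede Romeo has to come before it. Tracing all chains that end at Romeo, those steps are: Oscar, Quebec, Papa — 3 in total.
With 3 mandatory predecessors, the earliest Romeo can sit is position 3+1 = 4, and placing just those 3 first achieves it.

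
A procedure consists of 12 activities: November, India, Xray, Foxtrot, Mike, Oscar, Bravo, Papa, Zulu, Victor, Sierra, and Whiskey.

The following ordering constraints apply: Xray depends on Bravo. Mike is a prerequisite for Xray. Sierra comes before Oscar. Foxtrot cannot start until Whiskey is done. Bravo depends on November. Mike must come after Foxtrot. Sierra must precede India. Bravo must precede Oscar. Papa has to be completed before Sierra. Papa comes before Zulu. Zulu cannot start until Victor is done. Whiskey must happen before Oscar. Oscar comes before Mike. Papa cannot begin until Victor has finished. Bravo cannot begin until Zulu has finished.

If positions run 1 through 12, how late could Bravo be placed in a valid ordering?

9

The activities that are forced after Bravo, directly or by a chain of constraints, are Xray, Mike, Oscar. That's 3 activities.
With 3 mandatory successors out of 12 activities total, the latest slot for Bravo is 12−3 = 9, and it's reachable by doing all non-successors before Bravo.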